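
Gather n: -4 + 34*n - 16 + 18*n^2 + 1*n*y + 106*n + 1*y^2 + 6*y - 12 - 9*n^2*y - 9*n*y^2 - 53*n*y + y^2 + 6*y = n^2*(18 - 9*y) + n*(-9*y^2 - 52*y + 140) + 2*y^2 + 12*y - 32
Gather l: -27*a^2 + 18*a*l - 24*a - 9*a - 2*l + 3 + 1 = -27*a^2 - 33*a + l*(18*a - 2) + 4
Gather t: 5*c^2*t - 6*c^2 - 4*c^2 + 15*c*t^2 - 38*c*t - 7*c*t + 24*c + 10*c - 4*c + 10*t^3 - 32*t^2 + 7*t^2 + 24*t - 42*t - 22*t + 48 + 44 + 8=-10*c^2 + 30*c + 10*t^3 + t^2*(15*c - 25) + t*(5*c^2 - 45*c - 40) + 100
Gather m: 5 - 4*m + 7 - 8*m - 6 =6 - 12*m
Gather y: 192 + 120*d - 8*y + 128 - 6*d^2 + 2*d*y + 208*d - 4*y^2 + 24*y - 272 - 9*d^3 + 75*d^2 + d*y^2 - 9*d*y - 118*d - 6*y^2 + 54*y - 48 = -9*d^3 + 69*d^2 + 210*d + y^2*(d - 10) + y*(70 - 7*d)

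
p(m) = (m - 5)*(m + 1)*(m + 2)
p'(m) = (m - 5)*(m + 1) + (m - 5)*(m + 2) + (m + 1)*(m + 2)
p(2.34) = -38.56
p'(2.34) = -5.93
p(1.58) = -31.59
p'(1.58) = -11.83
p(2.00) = -36.00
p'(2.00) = -9.00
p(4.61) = -14.46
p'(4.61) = 32.32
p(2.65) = -39.89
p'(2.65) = -2.53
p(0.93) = -23.02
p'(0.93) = -14.13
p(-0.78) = -1.55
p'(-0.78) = -8.05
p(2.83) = -40.14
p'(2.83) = -0.29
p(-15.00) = -3640.00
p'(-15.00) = 722.00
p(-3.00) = -16.00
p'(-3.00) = 26.00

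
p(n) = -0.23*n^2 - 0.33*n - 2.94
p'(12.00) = -5.85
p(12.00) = -40.02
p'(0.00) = -0.33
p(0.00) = -2.94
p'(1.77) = -1.14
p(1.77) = -4.24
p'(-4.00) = 1.51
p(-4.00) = -5.30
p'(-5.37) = 2.14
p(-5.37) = -7.80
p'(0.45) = -0.54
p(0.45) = -3.14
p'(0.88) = -0.73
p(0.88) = -3.41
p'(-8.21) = 3.45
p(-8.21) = -15.73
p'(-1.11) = 0.18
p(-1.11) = -2.86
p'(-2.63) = 0.88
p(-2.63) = -3.66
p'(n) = -0.46*n - 0.33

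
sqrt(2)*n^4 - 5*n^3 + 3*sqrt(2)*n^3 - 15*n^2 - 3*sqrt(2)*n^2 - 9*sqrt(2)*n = n*(n + 3)*(n - 3*sqrt(2))*(sqrt(2)*n + 1)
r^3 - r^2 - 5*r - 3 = (r - 3)*(r + 1)^2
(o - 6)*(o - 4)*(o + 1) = o^3 - 9*o^2 + 14*o + 24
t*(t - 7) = t^2 - 7*t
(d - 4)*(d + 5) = d^2 + d - 20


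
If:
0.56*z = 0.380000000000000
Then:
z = 0.68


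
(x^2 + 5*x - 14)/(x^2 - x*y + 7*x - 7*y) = (x - 2)/(x - y)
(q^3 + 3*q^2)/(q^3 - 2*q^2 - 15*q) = q/(q - 5)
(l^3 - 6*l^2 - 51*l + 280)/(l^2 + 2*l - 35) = l - 8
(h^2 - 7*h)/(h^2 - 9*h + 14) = h/(h - 2)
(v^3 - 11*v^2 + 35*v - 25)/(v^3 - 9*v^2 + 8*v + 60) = (v^2 - 6*v + 5)/(v^2 - 4*v - 12)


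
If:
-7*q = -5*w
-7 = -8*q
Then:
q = 7/8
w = 49/40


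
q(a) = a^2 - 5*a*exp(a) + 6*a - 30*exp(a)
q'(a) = -5*a*exp(a) + 2*a - 35*exp(a) + 6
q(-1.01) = -14.13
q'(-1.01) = -6.93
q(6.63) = -47751.26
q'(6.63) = -51603.15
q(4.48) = -4576.55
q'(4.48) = -5049.71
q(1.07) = -95.49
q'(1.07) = -109.50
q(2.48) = -485.28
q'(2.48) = -555.06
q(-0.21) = -24.68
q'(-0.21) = -21.94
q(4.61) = -5281.77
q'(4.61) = -5817.88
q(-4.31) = -7.40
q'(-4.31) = -2.80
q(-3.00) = -9.75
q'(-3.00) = -1.00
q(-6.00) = 0.00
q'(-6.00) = -6.01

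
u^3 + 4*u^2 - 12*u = u*(u - 2)*(u + 6)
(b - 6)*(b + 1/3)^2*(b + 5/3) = b^4 - 11*b^3/3 - 115*b^2/9 - 193*b/27 - 10/9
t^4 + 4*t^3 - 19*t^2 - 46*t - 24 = (t - 4)*(t + 1)^2*(t + 6)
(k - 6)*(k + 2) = k^2 - 4*k - 12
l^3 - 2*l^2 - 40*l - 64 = (l - 8)*(l + 2)*(l + 4)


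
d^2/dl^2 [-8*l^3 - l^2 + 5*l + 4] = -48*l - 2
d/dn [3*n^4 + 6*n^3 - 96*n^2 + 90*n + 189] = 12*n^3 + 18*n^2 - 192*n + 90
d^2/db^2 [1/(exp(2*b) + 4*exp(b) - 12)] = 4*(-(exp(b) + 1)*(exp(2*b) + 4*exp(b) - 12) + 2*(exp(b) + 2)^2*exp(b))*exp(b)/(exp(2*b) + 4*exp(b) - 12)^3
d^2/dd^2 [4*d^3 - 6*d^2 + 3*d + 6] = 24*d - 12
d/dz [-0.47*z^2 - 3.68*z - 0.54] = -0.94*z - 3.68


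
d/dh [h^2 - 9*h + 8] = 2*h - 9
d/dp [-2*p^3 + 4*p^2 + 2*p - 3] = -6*p^2 + 8*p + 2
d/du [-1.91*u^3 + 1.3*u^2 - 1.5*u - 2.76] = -5.73*u^2 + 2.6*u - 1.5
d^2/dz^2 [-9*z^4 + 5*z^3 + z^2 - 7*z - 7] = -108*z^2 + 30*z + 2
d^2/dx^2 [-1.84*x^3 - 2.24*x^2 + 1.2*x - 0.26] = -11.04*x - 4.48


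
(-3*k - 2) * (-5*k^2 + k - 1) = 15*k^3 + 7*k^2 + k + 2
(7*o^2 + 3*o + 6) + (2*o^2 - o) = 9*o^2 + 2*o + 6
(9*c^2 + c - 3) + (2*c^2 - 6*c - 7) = 11*c^2 - 5*c - 10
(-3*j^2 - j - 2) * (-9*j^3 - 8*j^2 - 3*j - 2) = 27*j^5 + 33*j^4 + 35*j^3 + 25*j^2 + 8*j + 4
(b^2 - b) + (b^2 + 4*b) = 2*b^2 + 3*b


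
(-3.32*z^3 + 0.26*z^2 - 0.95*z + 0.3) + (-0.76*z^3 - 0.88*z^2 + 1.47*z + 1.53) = -4.08*z^3 - 0.62*z^2 + 0.52*z + 1.83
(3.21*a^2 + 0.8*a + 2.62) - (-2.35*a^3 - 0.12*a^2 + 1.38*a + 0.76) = 2.35*a^3 + 3.33*a^2 - 0.58*a + 1.86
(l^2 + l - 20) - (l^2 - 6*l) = 7*l - 20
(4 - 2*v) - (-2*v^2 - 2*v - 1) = 2*v^2 + 5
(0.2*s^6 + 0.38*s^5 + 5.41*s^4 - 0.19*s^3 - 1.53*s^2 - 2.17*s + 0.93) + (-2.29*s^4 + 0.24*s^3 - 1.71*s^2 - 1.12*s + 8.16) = 0.2*s^6 + 0.38*s^5 + 3.12*s^4 + 0.05*s^3 - 3.24*s^2 - 3.29*s + 9.09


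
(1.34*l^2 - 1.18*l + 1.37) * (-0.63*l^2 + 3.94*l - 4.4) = -0.8442*l^4 + 6.023*l^3 - 11.4083*l^2 + 10.5898*l - 6.028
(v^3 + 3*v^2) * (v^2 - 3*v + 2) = v^5 - 7*v^3 + 6*v^2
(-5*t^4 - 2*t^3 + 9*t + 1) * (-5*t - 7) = 25*t^5 + 45*t^4 + 14*t^3 - 45*t^2 - 68*t - 7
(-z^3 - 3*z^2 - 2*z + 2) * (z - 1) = -z^4 - 2*z^3 + z^2 + 4*z - 2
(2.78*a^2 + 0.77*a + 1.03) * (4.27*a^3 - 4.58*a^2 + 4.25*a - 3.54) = 11.8706*a^5 - 9.4445*a^4 + 12.6865*a^3 - 11.2861*a^2 + 1.6517*a - 3.6462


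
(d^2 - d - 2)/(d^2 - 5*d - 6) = (d - 2)/(d - 6)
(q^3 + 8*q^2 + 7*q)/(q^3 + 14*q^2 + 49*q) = (q + 1)/(q + 7)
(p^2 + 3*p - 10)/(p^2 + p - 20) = (p - 2)/(p - 4)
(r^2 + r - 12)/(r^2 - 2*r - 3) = (r + 4)/(r + 1)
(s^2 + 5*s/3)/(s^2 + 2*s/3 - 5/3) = s/(s - 1)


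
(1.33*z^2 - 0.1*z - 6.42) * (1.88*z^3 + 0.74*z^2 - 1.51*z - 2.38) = 2.5004*z^5 + 0.7962*z^4 - 14.1519*z^3 - 7.7652*z^2 + 9.9322*z + 15.2796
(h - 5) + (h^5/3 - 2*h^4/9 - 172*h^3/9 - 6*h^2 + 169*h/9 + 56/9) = h^5/3 - 2*h^4/9 - 172*h^3/9 - 6*h^2 + 178*h/9 + 11/9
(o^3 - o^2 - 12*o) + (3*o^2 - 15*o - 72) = o^3 + 2*o^2 - 27*o - 72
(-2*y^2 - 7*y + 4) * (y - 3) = -2*y^3 - y^2 + 25*y - 12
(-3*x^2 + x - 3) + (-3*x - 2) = -3*x^2 - 2*x - 5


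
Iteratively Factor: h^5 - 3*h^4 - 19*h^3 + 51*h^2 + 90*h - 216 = (h + 3)*(h^4 - 6*h^3 - h^2 + 54*h - 72) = (h - 2)*(h + 3)*(h^3 - 4*h^2 - 9*h + 36) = (h - 3)*(h - 2)*(h + 3)*(h^2 - h - 12) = (h - 4)*(h - 3)*(h - 2)*(h + 3)*(h + 3)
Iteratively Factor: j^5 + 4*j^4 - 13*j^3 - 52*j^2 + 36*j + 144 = (j - 2)*(j^4 + 6*j^3 - j^2 - 54*j - 72) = (j - 2)*(j + 4)*(j^3 + 2*j^2 - 9*j - 18) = (j - 2)*(j + 3)*(j + 4)*(j^2 - j - 6) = (j - 2)*(j + 2)*(j + 3)*(j + 4)*(j - 3)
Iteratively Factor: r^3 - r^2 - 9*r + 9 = (r + 3)*(r^2 - 4*r + 3) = (r - 3)*(r + 3)*(r - 1)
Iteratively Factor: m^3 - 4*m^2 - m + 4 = (m + 1)*(m^2 - 5*m + 4) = (m - 1)*(m + 1)*(m - 4)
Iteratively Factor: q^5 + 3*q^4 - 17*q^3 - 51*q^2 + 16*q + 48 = (q + 1)*(q^4 + 2*q^3 - 19*q^2 - 32*q + 48) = (q + 1)*(q + 3)*(q^3 - q^2 - 16*q + 16) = (q - 4)*(q + 1)*(q + 3)*(q^2 + 3*q - 4) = (q - 4)*(q - 1)*(q + 1)*(q + 3)*(q + 4)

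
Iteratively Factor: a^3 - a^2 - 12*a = (a + 3)*(a^2 - 4*a) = (a - 4)*(a + 3)*(a)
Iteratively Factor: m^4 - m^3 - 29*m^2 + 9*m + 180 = (m + 4)*(m^3 - 5*m^2 - 9*m + 45) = (m - 3)*(m + 4)*(m^2 - 2*m - 15) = (m - 3)*(m + 3)*(m + 4)*(m - 5)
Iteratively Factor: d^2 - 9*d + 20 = (d - 5)*(d - 4)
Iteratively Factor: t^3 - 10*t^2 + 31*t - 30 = (t - 3)*(t^2 - 7*t + 10) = (t - 5)*(t - 3)*(t - 2)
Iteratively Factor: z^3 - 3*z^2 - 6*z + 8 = (z + 2)*(z^2 - 5*z + 4) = (z - 1)*(z + 2)*(z - 4)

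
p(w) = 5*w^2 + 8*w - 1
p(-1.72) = 0.03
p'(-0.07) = 7.30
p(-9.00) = 332.00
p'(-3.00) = -22.00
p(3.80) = 101.60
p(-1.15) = -3.59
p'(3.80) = 46.00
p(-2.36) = 7.97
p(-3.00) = 20.00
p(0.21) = 0.90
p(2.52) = 50.91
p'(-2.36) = -15.60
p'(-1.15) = -3.50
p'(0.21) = 10.10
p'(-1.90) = -11.00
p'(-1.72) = -9.20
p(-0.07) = -1.54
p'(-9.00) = -82.00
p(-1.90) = 1.85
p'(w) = 10*w + 8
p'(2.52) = 33.20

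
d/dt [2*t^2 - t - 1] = 4*t - 1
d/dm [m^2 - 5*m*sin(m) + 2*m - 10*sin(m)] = -5*m*cos(m) + 2*m - 5*sin(m) - 10*cos(m) + 2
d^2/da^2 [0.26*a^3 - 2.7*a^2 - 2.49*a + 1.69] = 1.56*a - 5.4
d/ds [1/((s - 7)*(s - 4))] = (11 - 2*s)/(s^4 - 22*s^3 + 177*s^2 - 616*s + 784)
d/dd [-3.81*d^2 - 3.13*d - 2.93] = -7.62*d - 3.13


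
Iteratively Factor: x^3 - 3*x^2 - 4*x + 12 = (x - 2)*(x^2 - x - 6) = (x - 3)*(x - 2)*(x + 2)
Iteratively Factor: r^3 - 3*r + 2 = (r + 2)*(r^2 - 2*r + 1) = (r - 1)*(r + 2)*(r - 1)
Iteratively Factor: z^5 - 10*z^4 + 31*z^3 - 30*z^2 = (z)*(z^4 - 10*z^3 + 31*z^2 - 30*z) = z*(z - 2)*(z^3 - 8*z^2 + 15*z) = z*(z - 5)*(z - 2)*(z^2 - 3*z) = z*(z - 5)*(z - 3)*(z - 2)*(z)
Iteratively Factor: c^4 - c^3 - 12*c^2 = (c + 3)*(c^3 - 4*c^2) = c*(c + 3)*(c^2 - 4*c) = c^2*(c + 3)*(c - 4)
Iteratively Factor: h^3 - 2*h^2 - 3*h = (h)*(h^2 - 2*h - 3) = h*(h + 1)*(h - 3)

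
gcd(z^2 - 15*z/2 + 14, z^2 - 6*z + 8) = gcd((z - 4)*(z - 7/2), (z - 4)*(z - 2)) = z - 4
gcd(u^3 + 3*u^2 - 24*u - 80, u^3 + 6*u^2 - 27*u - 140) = u^2 - u - 20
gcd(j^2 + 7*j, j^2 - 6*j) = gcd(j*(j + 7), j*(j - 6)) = j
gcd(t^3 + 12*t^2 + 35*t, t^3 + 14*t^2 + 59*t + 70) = t^2 + 12*t + 35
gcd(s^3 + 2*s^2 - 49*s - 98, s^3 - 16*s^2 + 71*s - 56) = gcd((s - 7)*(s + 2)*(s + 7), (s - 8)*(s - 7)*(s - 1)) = s - 7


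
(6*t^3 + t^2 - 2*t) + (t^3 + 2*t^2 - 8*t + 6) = 7*t^3 + 3*t^2 - 10*t + 6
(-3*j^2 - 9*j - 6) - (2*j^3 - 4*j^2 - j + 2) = -2*j^3 + j^2 - 8*j - 8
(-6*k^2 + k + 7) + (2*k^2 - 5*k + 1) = -4*k^2 - 4*k + 8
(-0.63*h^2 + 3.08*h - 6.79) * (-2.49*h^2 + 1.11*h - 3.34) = 1.5687*h^4 - 8.3685*h^3 + 22.4301*h^2 - 17.8241*h + 22.6786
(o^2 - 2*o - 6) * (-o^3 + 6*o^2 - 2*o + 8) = -o^5 + 8*o^4 - 8*o^3 - 24*o^2 - 4*o - 48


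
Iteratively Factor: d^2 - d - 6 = (d - 3)*(d + 2)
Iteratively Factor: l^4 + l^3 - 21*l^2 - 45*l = (l + 3)*(l^3 - 2*l^2 - 15*l) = (l - 5)*(l + 3)*(l^2 + 3*l) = l*(l - 5)*(l + 3)*(l + 3)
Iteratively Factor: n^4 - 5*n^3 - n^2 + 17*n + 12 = (n - 3)*(n^3 - 2*n^2 - 7*n - 4) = (n - 4)*(n - 3)*(n^2 + 2*n + 1) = (n - 4)*(n - 3)*(n + 1)*(n + 1)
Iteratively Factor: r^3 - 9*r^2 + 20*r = (r - 4)*(r^2 - 5*r) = r*(r - 4)*(r - 5)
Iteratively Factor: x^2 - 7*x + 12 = (x - 3)*(x - 4)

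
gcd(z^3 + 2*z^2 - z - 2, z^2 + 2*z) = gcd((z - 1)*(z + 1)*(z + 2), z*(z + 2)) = z + 2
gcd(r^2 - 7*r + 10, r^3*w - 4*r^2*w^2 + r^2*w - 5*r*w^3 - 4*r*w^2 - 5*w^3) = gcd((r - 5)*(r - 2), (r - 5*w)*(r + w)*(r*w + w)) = 1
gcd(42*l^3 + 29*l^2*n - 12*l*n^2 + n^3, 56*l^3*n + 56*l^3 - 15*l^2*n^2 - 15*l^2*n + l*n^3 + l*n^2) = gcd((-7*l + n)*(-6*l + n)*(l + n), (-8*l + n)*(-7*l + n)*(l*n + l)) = 7*l - n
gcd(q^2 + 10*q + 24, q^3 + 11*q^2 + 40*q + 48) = q + 4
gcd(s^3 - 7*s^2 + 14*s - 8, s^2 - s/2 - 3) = s - 2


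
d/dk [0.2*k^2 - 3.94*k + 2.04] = 0.4*k - 3.94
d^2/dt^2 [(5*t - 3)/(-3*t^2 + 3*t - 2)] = 6*(-3*(2*t - 1)^2*(5*t - 3) + (15*t - 8)*(3*t^2 - 3*t + 2))/(3*t^2 - 3*t + 2)^3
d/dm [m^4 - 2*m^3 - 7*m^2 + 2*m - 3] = 4*m^3 - 6*m^2 - 14*m + 2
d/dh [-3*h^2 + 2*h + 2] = 2 - 6*h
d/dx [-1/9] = 0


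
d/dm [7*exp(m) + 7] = 7*exp(m)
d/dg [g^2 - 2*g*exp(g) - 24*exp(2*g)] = -2*g*exp(g) + 2*g - 48*exp(2*g) - 2*exp(g)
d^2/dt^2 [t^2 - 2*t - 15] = 2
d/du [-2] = 0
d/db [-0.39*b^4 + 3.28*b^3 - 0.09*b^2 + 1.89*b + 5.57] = -1.56*b^3 + 9.84*b^2 - 0.18*b + 1.89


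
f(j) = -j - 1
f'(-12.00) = -1.00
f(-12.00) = 11.00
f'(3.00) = -1.00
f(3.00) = -4.00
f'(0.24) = -1.00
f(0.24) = -1.24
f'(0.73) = -1.00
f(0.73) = -1.73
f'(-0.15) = -1.00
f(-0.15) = -0.85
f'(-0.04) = -1.00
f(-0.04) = -0.96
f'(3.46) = -1.00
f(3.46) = -4.46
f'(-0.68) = -1.00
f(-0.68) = -0.32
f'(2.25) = -1.00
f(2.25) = -3.25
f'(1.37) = -1.00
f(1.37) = -2.37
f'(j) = -1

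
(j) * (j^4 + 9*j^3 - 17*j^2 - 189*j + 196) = j^5 + 9*j^4 - 17*j^3 - 189*j^2 + 196*j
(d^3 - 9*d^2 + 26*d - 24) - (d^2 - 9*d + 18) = d^3 - 10*d^2 + 35*d - 42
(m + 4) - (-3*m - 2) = 4*m + 6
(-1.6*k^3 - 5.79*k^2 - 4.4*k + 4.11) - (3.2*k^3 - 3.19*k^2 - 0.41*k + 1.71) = -4.8*k^3 - 2.6*k^2 - 3.99*k + 2.4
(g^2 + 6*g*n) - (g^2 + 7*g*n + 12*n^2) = -g*n - 12*n^2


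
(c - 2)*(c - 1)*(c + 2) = c^3 - c^2 - 4*c + 4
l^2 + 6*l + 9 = (l + 3)^2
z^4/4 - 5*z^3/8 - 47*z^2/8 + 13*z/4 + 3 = (z/4 + 1)*(z - 6)*(z - 1)*(z + 1/2)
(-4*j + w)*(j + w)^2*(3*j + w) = -12*j^4 - 25*j^3*w - 13*j^2*w^2 + j*w^3 + w^4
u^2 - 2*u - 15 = (u - 5)*(u + 3)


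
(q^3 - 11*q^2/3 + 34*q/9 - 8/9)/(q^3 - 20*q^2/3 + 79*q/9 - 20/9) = (q - 2)/(q - 5)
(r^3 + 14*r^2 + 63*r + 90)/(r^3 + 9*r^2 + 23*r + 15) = (r + 6)/(r + 1)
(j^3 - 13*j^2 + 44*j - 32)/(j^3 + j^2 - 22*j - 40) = (j^3 - 13*j^2 + 44*j - 32)/(j^3 + j^2 - 22*j - 40)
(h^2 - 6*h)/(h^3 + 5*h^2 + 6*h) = (h - 6)/(h^2 + 5*h + 6)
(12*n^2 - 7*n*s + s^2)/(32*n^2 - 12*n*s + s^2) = (-3*n + s)/(-8*n + s)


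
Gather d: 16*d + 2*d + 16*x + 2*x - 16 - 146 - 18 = 18*d + 18*x - 180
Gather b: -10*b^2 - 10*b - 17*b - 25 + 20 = -10*b^2 - 27*b - 5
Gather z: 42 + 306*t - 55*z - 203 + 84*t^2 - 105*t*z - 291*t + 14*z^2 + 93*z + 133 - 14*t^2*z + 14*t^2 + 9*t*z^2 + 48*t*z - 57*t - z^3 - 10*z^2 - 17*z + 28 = 98*t^2 - 42*t - z^3 + z^2*(9*t + 4) + z*(-14*t^2 - 57*t + 21)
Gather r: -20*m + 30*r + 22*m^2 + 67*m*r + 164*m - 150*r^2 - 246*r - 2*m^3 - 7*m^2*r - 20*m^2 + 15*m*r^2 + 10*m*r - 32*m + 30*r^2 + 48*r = -2*m^3 + 2*m^2 + 112*m + r^2*(15*m - 120) + r*(-7*m^2 + 77*m - 168)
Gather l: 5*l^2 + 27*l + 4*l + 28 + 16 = 5*l^2 + 31*l + 44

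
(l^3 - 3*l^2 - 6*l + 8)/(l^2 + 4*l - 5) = (l^2 - 2*l - 8)/(l + 5)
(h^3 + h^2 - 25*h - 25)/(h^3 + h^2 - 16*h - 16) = (h^2 - 25)/(h^2 - 16)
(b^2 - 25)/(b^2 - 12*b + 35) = (b + 5)/(b - 7)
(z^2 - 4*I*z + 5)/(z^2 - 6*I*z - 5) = (z + I)/(z - I)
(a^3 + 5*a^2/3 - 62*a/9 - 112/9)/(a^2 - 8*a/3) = a + 13/3 + 14/(3*a)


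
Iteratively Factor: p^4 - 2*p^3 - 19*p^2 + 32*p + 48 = (p - 4)*(p^3 + 2*p^2 - 11*p - 12) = (p - 4)*(p + 1)*(p^2 + p - 12) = (p - 4)*(p - 3)*(p + 1)*(p + 4)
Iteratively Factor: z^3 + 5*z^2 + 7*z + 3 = (z + 1)*(z^2 + 4*z + 3) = (z + 1)^2*(z + 3)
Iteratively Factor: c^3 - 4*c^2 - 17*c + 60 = (c + 4)*(c^2 - 8*c + 15) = (c - 5)*(c + 4)*(c - 3)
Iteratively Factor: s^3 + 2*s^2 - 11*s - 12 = (s + 1)*(s^2 + s - 12) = (s + 1)*(s + 4)*(s - 3)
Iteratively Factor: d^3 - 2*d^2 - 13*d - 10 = (d + 2)*(d^2 - 4*d - 5) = (d + 1)*(d + 2)*(d - 5)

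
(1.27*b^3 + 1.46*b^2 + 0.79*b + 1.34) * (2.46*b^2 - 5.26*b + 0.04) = 3.1242*b^5 - 3.0886*b^4 - 5.6854*b^3 - 0.8006*b^2 - 7.0168*b + 0.0536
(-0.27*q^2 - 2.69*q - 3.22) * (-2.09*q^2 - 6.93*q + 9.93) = 0.5643*q^4 + 7.4932*q^3 + 22.6904*q^2 - 4.3971*q - 31.9746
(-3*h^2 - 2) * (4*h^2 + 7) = -12*h^4 - 29*h^2 - 14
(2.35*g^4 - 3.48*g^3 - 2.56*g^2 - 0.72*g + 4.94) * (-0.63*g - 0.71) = -1.4805*g^5 + 0.5239*g^4 + 4.0836*g^3 + 2.2712*g^2 - 2.601*g - 3.5074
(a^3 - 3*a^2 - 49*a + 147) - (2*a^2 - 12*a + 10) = a^3 - 5*a^2 - 37*a + 137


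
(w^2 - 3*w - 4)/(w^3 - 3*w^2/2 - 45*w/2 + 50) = 2*(w + 1)/(2*w^2 + 5*w - 25)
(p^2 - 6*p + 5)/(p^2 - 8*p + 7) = (p - 5)/(p - 7)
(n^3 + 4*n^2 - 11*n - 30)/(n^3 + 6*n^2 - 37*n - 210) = (n^2 - n - 6)/(n^2 + n - 42)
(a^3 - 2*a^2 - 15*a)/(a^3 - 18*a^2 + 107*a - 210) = a*(a + 3)/(a^2 - 13*a + 42)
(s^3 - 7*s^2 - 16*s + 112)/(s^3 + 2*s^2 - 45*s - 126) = (s^2 - 16)/(s^2 + 9*s + 18)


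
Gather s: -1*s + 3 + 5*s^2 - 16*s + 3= 5*s^2 - 17*s + 6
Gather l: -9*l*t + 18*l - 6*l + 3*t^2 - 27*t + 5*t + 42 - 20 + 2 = l*(12 - 9*t) + 3*t^2 - 22*t + 24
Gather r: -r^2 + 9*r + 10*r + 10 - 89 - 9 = -r^2 + 19*r - 88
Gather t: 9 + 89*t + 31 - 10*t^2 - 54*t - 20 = -10*t^2 + 35*t + 20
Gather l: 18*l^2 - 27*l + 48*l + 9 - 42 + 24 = 18*l^2 + 21*l - 9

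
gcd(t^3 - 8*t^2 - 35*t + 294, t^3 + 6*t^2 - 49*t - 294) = t^2 - t - 42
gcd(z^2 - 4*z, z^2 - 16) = z - 4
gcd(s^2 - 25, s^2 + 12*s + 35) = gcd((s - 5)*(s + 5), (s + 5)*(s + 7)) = s + 5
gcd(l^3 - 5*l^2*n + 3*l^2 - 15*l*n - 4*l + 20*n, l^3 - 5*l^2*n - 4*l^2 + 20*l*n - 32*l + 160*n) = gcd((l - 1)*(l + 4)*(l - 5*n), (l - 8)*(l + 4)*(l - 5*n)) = l^2 - 5*l*n + 4*l - 20*n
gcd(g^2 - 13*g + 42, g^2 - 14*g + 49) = g - 7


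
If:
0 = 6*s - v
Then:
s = v/6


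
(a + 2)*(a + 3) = a^2 + 5*a + 6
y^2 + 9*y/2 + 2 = (y + 1/2)*(y + 4)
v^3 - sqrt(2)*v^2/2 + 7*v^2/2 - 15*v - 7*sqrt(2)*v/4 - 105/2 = (v + 7/2)*(v - 3*sqrt(2))*(v + 5*sqrt(2)/2)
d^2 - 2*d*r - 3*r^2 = (d - 3*r)*(d + r)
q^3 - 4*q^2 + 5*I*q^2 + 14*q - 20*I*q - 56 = (q - 4)*(q - 2*I)*(q + 7*I)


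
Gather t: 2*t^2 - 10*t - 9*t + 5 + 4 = 2*t^2 - 19*t + 9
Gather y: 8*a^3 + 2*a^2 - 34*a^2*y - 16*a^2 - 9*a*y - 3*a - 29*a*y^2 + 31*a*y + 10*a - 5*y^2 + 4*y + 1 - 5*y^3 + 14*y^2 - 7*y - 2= 8*a^3 - 14*a^2 + 7*a - 5*y^3 + y^2*(9 - 29*a) + y*(-34*a^2 + 22*a - 3) - 1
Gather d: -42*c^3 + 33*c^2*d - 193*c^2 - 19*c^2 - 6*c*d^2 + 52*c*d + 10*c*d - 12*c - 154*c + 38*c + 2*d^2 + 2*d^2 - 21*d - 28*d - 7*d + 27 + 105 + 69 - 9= -42*c^3 - 212*c^2 - 128*c + d^2*(4 - 6*c) + d*(33*c^2 + 62*c - 56) + 192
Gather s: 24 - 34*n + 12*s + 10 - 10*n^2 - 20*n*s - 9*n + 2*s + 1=-10*n^2 - 43*n + s*(14 - 20*n) + 35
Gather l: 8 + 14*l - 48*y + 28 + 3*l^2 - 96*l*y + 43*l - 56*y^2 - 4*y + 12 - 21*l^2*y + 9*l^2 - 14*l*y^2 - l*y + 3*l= l^2*(12 - 21*y) + l*(-14*y^2 - 97*y + 60) - 56*y^2 - 52*y + 48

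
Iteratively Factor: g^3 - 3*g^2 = (g)*(g^2 - 3*g) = g^2*(g - 3)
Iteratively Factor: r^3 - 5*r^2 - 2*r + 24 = (r - 3)*(r^2 - 2*r - 8) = (r - 4)*(r - 3)*(r + 2)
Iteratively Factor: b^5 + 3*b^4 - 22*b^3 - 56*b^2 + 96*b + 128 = (b - 2)*(b^4 + 5*b^3 - 12*b^2 - 80*b - 64) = (b - 4)*(b - 2)*(b^3 + 9*b^2 + 24*b + 16) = (b - 4)*(b - 2)*(b + 1)*(b^2 + 8*b + 16) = (b - 4)*(b - 2)*(b + 1)*(b + 4)*(b + 4)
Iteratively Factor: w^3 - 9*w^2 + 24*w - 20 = (w - 2)*(w^2 - 7*w + 10) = (w - 2)^2*(w - 5)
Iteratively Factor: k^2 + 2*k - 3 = (k - 1)*(k + 3)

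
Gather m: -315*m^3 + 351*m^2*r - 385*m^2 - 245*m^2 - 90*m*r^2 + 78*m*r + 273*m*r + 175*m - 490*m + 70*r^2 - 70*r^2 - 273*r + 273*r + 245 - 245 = -315*m^3 + m^2*(351*r - 630) + m*(-90*r^2 + 351*r - 315)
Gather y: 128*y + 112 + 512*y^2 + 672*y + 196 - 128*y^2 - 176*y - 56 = 384*y^2 + 624*y + 252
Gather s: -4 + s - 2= s - 6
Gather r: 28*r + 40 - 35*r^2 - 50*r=-35*r^2 - 22*r + 40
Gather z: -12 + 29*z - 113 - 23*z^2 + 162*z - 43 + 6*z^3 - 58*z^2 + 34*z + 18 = 6*z^3 - 81*z^2 + 225*z - 150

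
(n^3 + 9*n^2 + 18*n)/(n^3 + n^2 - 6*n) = (n + 6)/(n - 2)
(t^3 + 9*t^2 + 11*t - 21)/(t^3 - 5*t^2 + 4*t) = (t^2 + 10*t + 21)/(t*(t - 4))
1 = 1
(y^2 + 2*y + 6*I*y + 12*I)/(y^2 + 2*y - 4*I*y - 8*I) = (y + 6*I)/(y - 4*I)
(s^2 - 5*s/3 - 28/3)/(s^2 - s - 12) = (s + 7/3)/(s + 3)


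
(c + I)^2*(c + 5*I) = c^3 + 7*I*c^2 - 11*c - 5*I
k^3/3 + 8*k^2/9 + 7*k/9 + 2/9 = (k/3 + 1/3)*(k + 2/3)*(k + 1)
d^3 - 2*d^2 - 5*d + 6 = (d - 3)*(d - 1)*(d + 2)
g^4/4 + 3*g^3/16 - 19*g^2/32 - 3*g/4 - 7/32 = (g/4 + 1/4)*(g - 7/4)*(g + 1/2)*(g + 1)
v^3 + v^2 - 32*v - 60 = (v - 6)*(v + 2)*(v + 5)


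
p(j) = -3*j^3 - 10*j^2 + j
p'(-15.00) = -1724.00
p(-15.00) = 7860.00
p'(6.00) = -443.00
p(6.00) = -1002.00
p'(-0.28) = 5.89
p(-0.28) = -1.00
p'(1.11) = -32.29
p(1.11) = -15.31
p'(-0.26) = 5.59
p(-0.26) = -0.88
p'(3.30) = -163.01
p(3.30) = -213.41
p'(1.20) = -35.96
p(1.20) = -18.38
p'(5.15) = -340.70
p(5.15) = -669.85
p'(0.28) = -5.31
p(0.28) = -0.57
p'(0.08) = -0.66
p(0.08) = 0.01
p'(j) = -9*j^2 - 20*j + 1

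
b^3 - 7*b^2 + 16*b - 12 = (b - 3)*(b - 2)^2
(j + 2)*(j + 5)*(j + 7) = j^3 + 14*j^2 + 59*j + 70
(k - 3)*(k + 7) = k^2 + 4*k - 21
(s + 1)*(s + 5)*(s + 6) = s^3 + 12*s^2 + 41*s + 30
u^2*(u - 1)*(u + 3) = u^4 + 2*u^3 - 3*u^2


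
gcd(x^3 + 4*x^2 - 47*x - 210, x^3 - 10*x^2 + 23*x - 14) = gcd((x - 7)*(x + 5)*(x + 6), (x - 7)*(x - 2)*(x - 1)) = x - 7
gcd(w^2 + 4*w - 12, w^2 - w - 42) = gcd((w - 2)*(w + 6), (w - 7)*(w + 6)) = w + 6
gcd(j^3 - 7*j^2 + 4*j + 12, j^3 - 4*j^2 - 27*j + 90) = j - 6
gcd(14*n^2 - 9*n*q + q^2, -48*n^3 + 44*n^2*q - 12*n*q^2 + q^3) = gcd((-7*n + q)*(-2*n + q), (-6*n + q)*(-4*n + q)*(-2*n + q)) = -2*n + q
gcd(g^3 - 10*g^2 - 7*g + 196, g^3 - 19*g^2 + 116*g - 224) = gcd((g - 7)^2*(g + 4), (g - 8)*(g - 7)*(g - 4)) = g - 7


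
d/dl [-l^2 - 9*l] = -2*l - 9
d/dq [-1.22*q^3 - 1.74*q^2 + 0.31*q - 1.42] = -3.66*q^2 - 3.48*q + 0.31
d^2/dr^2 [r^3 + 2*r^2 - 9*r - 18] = 6*r + 4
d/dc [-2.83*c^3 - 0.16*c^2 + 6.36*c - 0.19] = -8.49*c^2 - 0.32*c + 6.36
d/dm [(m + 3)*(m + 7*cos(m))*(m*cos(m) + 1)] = -(m + 3)*(m + 7*cos(m))*(m*sin(m) - cos(m)) - (m + 3)*(m*cos(m) + 1)*(7*sin(m) - 1) + (m + 7*cos(m))*(m*cos(m) + 1)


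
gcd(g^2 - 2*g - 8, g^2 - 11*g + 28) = g - 4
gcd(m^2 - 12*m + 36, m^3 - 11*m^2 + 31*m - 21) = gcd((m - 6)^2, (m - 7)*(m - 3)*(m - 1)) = 1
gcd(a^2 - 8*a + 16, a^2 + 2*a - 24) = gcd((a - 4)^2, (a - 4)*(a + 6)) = a - 4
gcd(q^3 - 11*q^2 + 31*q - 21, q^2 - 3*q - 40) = 1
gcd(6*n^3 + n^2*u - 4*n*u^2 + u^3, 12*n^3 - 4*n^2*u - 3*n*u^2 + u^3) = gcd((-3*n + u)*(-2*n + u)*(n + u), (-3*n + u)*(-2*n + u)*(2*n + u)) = 6*n^2 - 5*n*u + u^2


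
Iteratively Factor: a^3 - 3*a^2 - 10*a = (a)*(a^2 - 3*a - 10) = a*(a - 5)*(a + 2)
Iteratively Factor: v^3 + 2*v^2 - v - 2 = (v + 2)*(v^2 - 1) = (v - 1)*(v + 2)*(v + 1)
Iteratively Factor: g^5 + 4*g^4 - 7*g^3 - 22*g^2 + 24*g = (g - 1)*(g^4 + 5*g^3 - 2*g^2 - 24*g) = (g - 1)*(g + 3)*(g^3 + 2*g^2 - 8*g) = g*(g - 1)*(g + 3)*(g^2 + 2*g - 8) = g*(g - 1)*(g + 3)*(g + 4)*(g - 2)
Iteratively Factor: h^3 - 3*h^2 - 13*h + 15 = (h + 3)*(h^2 - 6*h + 5) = (h - 1)*(h + 3)*(h - 5)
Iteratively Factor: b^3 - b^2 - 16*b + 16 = (b - 4)*(b^2 + 3*b - 4) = (b - 4)*(b - 1)*(b + 4)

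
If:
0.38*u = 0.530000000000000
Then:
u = 1.39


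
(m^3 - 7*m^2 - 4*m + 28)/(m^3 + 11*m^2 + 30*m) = (m^3 - 7*m^2 - 4*m + 28)/(m*(m^2 + 11*m + 30))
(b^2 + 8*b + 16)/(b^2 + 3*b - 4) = (b + 4)/(b - 1)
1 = 1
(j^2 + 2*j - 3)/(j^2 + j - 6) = (j - 1)/(j - 2)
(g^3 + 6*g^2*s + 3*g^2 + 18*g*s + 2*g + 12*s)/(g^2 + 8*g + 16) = (g^3 + 6*g^2*s + 3*g^2 + 18*g*s + 2*g + 12*s)/(g^2 + 8*g + 16)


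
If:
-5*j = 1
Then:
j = -1/5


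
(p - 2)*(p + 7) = p^2 + 5*p - 14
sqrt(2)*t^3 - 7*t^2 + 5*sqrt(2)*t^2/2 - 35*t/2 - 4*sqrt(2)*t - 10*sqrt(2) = (t + 5/2)*(t - 4*sqrt(2))*(sqrt(2)*t + 1)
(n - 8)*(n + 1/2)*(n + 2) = n^3 - 11*n^2/2 - 19*n - 8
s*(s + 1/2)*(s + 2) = s^3 + 5*s^2/2 + s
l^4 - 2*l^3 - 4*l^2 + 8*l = l*(l - 2)^2*(l + 2)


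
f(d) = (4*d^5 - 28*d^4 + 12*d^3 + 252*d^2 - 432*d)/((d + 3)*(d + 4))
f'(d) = (20*d^4 - 112*d^3 + 36*d^2 + 504*d - 432)/((d + 3)*(d + 4)) - (4*d^5 - 28*d^4 + 12*d^3 + 252*d^2 - 432*d)/((d + 3)*(d + 4)^2) - (4*d^5 - 28*d^4 + 12*d^3 + 252*d^2 - 432*d)/((d + 3)^2*(d + 4)) = 4*(3*d^4 - 4*d^3 - 87*d^2 + 264*d - 144)/(d^2 + 8*d + 16)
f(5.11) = 11.09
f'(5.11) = 21.45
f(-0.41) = 23.43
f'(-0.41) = -82.71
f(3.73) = -0.28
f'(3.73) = 0.23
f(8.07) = 279.79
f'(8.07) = 190.61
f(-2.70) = 1808.44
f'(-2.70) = -2965.36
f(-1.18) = 151.49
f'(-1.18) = -283.82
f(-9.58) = -14758.84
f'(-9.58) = 2328.84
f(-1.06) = 120.29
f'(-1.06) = -237.42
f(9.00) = 498.46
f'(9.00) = 282.89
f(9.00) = 498.46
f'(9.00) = 282.89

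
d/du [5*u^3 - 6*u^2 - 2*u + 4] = 15*u^2 - 12*u - 2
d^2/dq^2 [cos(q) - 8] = -cos(q)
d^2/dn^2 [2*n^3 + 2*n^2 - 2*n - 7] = 12*n + 4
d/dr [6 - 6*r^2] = -12*r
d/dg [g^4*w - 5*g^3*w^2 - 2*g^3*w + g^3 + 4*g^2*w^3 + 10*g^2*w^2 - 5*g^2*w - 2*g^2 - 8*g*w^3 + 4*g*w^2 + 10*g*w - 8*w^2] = 4*g^3*w - 15*g^2*w^2 - 6*g^2*w + 3*g^2 + 8*g*w^3 + 20*g*w^2 - 10*g*w - 4*g - 8*w^3 + 4*w^2 + 10*w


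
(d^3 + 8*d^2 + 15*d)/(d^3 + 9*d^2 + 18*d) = (d + 5)/(d + 6)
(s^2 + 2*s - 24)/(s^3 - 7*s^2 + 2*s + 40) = (s + 6)/(s^2 - 3*s - 10)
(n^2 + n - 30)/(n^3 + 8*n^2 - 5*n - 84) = (n^2 + n - 30)/(n^3 + 8*n^2 - 5*n - 84)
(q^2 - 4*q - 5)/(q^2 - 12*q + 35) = (q + 1)/(q - 7)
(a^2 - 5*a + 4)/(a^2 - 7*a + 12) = (a - 1)/(a - 3)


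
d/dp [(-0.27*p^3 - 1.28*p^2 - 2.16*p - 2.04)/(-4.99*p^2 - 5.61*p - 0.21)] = (1.3473*p^4 + 3.0294*p^3 - 3.4275*p^2 - 19.8216*p - 10.9908)/(24.9001*p^4 + 55.9878*p^3 + 33.5679*p^2 + 2.3562*p + 0.0441)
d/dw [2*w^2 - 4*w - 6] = 4*w - 4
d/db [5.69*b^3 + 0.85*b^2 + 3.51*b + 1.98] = 17.07*b^2 + 1.7*b + 3.51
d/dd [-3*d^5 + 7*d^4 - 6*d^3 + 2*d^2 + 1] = d*(-15*d^3 + 28*d^2 - 18*d + 4)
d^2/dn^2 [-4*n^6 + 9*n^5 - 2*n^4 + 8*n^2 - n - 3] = -120*n^4 + 180*n^3 - 24*n^2 + 16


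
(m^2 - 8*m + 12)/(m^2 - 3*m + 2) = (m - 6)/(m - 1)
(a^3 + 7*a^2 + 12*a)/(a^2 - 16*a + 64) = a*(a^2 + 7*a + 12)/(a^2 - 16*a + 64)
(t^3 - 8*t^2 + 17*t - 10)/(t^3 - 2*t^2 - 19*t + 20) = (t - 2)/(t + 4)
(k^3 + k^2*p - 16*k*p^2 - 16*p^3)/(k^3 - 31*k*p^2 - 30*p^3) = (-k^2 + 16*p^2)/(-k^2 + k*p + 30*p^2)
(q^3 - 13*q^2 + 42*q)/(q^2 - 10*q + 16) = q*(q^2 - 13*q + 42)/(q^2 - 10*q + 16)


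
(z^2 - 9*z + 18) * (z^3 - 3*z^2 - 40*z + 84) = z^5 - 12*z^4 + 5*z^3 + 390*z^2 - 1476*z + 1512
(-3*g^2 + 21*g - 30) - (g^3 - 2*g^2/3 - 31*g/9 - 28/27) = -g^3 - 7*g^2/3 + 220*g/9 - 782/27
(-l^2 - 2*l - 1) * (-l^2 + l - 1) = l^4 + l^3 + l + 1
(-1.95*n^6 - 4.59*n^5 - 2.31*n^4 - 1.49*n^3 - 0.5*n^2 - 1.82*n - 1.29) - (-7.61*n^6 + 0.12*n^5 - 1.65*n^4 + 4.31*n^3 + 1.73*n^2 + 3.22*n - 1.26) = 5.66*n^6 - 4.71*n^5 - 0.66*n^4 - 5.8*n^3 - 2.23*n^2 - 5.04*n - 0.03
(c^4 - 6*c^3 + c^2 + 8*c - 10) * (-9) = -9*c^4 + 54*c^3 - 9*c^2 - 72*c + 90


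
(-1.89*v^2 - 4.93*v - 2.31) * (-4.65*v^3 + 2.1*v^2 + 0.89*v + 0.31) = 8.7885*v^5 + 18.9555*v^4 - 1.2936*v^3 - 9.8246*v^2 - 3.5842*v - 0.7161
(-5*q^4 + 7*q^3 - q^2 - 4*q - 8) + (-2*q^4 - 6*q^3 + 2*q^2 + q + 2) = -7*q^4 + q^3 + q^2 - 3*q - 6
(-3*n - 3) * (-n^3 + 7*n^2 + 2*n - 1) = 3*n^4 - 18*n^3 - 27*n^2 - 3*n + 3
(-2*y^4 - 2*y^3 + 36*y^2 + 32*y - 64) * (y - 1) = -2*y^5 + 38*y^3 - 4*y^2 - 96*y + 64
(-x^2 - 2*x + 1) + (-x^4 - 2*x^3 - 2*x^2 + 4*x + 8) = -x^4 - 2*x^3 - 3*x^2 + 2*x + 9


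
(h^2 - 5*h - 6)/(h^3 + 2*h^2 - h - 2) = (h - 6)/(h^2 + h - 2)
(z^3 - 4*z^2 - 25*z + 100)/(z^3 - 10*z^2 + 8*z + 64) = (z^2 - 25)/(z^2 - 6*z - 16)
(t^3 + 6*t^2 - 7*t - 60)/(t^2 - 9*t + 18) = (t^2 + 9*t + 20)/(t - 6)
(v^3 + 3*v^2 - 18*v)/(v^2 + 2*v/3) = 3*(v^2 + 3*v - 18)/(3*v + 2)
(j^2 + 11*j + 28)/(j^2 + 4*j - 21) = (j + 4)/(j - 3)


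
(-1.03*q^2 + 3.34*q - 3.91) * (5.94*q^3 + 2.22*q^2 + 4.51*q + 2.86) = -6.1182*q^5 + 17.553*q^4 - 20.4559*q^3 + 3.4374*q^2 - 8.0817*q - 11.1826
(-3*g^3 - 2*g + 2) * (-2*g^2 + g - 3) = 6*g^5 - 3*g^4 + 13*g^3 - 6*g^2 + 8*g - 6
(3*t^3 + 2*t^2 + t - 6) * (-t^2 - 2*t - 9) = -3*t^5 - 8*t^4 - 32*t^3 - 14*t^2 + 3*t + 54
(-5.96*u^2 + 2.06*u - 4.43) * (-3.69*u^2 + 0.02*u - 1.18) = 21.9924*u^4 - 7.7206*u^3 + 23.4207*u^2 - 2.5194*u + 5.2274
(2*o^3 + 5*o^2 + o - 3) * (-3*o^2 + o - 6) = -6*o^5 - 13*o^4 - 10*o^3 - 20*o^2 - 9*o + 18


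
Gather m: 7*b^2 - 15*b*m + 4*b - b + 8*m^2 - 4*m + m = 7*b^2 + 3*b + 8*m^2 + m*(-15*b - 3)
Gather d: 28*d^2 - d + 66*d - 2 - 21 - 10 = 28*d^2 + 65*d - 33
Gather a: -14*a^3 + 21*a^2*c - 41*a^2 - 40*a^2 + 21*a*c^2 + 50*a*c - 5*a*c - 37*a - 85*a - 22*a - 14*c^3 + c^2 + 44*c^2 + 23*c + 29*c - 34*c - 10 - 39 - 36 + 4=-14*a^3 + a^2*(21*c - 81) + a*(21*c^2 + 45*c - 144) - 14*c^3 + 45*c^2 + 18*c - 81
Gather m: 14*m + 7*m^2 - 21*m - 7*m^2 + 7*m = 0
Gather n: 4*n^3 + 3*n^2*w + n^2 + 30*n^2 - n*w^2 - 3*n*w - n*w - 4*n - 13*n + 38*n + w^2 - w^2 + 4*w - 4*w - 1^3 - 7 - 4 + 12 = 4*n^3 + n^2*(3*w + 31) + n*(-w^2 - 4*w + 21)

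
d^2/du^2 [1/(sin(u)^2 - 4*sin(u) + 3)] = 2*(-2*sin(u)^3 + 4*sin(u)^2 + 5*sin(u) - 13)/((sin(u) - 3)^3*(sin(u) - 1)^2)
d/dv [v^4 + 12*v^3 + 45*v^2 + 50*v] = 4*v^3 + 36*v^2 + 90*v + 50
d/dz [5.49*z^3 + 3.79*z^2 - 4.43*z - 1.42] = 16.47*z^2 + 7.58*z - 4.43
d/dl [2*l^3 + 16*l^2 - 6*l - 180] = 6*l^2 + 32*l - 6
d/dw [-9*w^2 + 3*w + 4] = 3 - 18*w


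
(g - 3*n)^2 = g^2 - 6*g*n + 9*n^2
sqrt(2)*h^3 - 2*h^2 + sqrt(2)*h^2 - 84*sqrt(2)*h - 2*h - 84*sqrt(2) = (h - 7*sqrt(2))*(h + 6*sqrt(2))*(sqrt(2)*h + sqrt(2))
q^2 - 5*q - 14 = (q - 7)*(q + 2)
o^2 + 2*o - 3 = (o - 1)*(o + 3)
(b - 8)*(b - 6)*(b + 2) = b^3 - 12*b^2 + 20*b + 96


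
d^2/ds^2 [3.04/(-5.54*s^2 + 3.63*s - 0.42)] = (186.604928*s^2 - 122.270016*s - 3.04*(11.08*s - 3.63)*(22.16*s - 7.26) + 14.146944)/(5.54*s^2 - 3.63*s + 0.42)^3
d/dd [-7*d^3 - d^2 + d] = -21*d^2 - 2*d + 1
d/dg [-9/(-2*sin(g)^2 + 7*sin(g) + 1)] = 9*(7 - 4*sin(g))*cos(g)/(7*sin(g) + cos(2*g))^2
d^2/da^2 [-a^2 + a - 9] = -2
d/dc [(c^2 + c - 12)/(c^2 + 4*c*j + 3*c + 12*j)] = ((2*c + 1)*(c^2 + 4*c*j + 3*c + 12*j) - (2*c + 4*j + 3)*(c^2 + c - 12))/(c^2 + 4*c*j + 3*c + 12*j)^2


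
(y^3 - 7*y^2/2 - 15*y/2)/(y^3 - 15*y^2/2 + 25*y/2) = (2*y + 3)/(2*y - 5)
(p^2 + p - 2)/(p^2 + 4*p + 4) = (p - 1)/(p + 2)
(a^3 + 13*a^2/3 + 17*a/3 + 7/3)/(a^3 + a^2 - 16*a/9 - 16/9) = 3*(3*a^2 + 10*a + 7)/(9*a^2 - 16)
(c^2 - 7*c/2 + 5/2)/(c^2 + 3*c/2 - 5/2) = (2*c - 5)/(2*c + 5)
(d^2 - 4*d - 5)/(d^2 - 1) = (d - 5)/(d - 1)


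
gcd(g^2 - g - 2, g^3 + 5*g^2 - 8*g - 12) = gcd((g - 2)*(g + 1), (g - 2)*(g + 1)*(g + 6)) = g^2 - g - 2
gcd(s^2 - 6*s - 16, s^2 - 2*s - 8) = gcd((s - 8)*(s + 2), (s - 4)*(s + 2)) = s + 2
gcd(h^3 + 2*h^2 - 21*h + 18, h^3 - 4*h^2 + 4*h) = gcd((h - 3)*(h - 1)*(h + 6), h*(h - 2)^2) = 1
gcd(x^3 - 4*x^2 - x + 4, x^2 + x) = x + 1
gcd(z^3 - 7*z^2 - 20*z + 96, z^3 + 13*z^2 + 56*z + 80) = z + 4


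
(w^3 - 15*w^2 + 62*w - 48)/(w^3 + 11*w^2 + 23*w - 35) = (w^2 - 14*w + 48)/(w^2 + 12*w + 35)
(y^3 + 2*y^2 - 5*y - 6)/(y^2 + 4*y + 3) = y - 2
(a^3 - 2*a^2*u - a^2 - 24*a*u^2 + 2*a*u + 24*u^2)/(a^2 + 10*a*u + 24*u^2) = (a^2 - 6*a*u - a + 6*u)/(a + 6*u)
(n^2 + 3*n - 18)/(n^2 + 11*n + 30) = (n - 3)/(n + 5)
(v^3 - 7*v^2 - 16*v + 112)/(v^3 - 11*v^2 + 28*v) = (v + 4)/v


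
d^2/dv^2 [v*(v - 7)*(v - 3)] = 6*v - 20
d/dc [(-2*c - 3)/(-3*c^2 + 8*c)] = 6*(-c^2 - 3*c + 4)/(c^2*(9*c^2 - 48*c + 64))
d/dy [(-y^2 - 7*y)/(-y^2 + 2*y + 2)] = (-9*y^2 - 4*y - 14)/(y^4 - 4*y^3 + 8*y + 4)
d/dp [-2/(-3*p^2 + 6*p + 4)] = 12*(1 - p)/(-3*p^2 + 6*p + 4)^2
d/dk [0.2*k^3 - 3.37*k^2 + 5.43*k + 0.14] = 0.6*k^2 - 6.74*k + 5.43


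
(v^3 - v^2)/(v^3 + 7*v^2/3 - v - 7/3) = 3*v^2/(3*v^2 + 10*v + 7)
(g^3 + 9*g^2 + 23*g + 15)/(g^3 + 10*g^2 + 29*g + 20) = (g + 3)/(g + 4)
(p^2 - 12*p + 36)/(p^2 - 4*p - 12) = (p - 6)/(p + 2)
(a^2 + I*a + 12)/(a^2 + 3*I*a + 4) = (a - 3*I)/(a - I)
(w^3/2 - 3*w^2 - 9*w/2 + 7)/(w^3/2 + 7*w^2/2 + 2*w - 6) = (w - 7)/(w + 6)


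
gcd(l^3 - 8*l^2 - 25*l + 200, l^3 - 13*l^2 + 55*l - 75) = l - 5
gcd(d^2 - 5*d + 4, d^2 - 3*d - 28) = 1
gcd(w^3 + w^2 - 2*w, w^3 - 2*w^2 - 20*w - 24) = w + 2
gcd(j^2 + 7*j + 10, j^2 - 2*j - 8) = j + 2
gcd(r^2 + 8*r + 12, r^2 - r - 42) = r + 6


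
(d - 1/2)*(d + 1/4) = d^2 - d/4 - 1/8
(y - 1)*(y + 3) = y^2 + 2*y - 3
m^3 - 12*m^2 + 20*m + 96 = (m - 8)*(m - 6)*(m + 2)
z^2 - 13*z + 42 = (z - 7)*(z - 6)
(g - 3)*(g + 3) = g^2 - 9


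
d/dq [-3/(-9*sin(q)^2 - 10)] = -108*sin(2*q)/(9*cos(2*q) - 29)^2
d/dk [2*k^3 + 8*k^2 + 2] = 2*k*(3*k + 8)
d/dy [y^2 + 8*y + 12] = 2*y + 8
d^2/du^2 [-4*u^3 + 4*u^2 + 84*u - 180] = 8 - 24*u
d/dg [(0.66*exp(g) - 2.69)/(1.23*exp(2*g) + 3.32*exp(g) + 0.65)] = (-0.8118*exp(2*g) + 6.6174*exp(g) + 9.3598)*exp(g)/(1.5129*exp(4*g) + 8.1672*exp(3*g) + 12.6214*exp(2*g) + 4.316*exp(g) + 0.4225)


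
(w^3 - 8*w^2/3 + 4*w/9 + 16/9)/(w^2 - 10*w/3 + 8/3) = w + 2/3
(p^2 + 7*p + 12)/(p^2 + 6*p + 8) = (p + 3)/(p + 2)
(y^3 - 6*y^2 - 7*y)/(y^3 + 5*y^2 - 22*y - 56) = y*(y^2 - 6*y - 7)/(y^3 + 5*y^2 - 22*y - 56)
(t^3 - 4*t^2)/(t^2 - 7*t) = t*(t - 4)/(t - 7)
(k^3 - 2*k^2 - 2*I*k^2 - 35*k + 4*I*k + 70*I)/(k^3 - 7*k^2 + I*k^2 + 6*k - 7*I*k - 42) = (k + 5)/(k + 3*I)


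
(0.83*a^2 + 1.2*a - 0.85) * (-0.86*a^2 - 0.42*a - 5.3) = -0.7138*a^4 - 1.3806*a^3 - 4.172*a^2 - 6.003*a + 4.505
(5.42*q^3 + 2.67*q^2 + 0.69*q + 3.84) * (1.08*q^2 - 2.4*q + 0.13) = 5.8536*q^5 - 10.1244*q^4 - 4.9582*q^3 + 2.8383*q^2 - 9.1263*q + 0.4992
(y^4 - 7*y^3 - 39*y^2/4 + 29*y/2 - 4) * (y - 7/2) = y^5 - 21*y^4/2 + 59*y^3/4 + 389*y^2/8 - 219*y/4 + 14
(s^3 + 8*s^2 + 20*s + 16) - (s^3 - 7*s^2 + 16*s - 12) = 15*s^2 + 4*s + 28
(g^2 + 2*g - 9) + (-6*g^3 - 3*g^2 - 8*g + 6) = -6*g^3 - 2*g^2 - 6*g - 3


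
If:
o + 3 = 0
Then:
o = -3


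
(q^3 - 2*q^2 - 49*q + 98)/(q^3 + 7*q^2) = 1 - 9/q + 14/q^2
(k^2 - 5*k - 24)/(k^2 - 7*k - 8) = (k + 3)/(k + 1)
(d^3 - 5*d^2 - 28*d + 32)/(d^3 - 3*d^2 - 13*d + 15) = (d^2 - 4*d - 32)/(d^2 - 2*d - 15)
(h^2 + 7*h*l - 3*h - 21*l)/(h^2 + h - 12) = (h + 7*l)/(h + 4)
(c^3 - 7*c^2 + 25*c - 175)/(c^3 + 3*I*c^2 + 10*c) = (c^2 - c*(7 + 5*I) + 35*I)/(c*(c - 2*I))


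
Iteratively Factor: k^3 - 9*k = (k + 3)*(k^2 - 3*k) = k*(k + 3)*(k - 3)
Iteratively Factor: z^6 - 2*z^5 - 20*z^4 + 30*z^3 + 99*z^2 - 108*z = (z + 3)*(z^5 - 5*z^4 - 5*z^3 + 45*z^2 - 36*z) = (z - 4)*(z + 3)*(z^4 - z^3 - 9*z^2 + 9*z) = (z - 4)*(z + 3)^2*(z^3 - 4*z^2 + 3*z) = z*(z - 4)*(z + 3)^2*(z^2 - 4*z + 3) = z*(z - 4)*(z - 1)*(z + 3)^2*(z - 3)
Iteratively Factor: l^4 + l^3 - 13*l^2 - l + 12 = (l + 4)*(l^3 - 3*l^2 - l + 3) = (l - 1)*(l + 4)*(l^2 - 2*l - 3) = (l - 1)*(l + 1)*(l + 4)*(l - 3)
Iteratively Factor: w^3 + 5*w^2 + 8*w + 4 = (w + 1)*(w^2 + 4*w + 4) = (w + 1)*(w + 2)*(w + 2)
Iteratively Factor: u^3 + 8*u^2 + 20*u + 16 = (u + 2)*(u^2 + 6*u + 8) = (u + 2)^2*(u + 4)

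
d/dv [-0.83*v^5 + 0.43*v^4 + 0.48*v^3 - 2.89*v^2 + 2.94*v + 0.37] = -4.15*v^4 + 1.72*v^3 + 1.44*v^2 - 5.78*v + 2.94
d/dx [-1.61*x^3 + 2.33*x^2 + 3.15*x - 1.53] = -4.83*x^2 + 4.66*x + 3.15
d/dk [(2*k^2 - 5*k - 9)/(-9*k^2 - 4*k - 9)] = (-53*k^2 - 198*k + 9)/(81*k^4 + 72*k^3 + 178*k^2 + 72*k + 81)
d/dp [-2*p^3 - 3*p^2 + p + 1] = -6*p^2 - 6*p + 1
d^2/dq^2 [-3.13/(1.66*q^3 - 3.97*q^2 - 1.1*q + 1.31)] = ((31.1748*q - 24.8522)*(1.66*q^3 - 3.97*q^2 - 1.1*q + 1.31) - 3.13*(-9.96*q^2 + 15.88*q + 2.2)*(-4.98*q^2 + 7.94*q + 1.1))/(1.66*q^3 - 3.97*q^2 - 1.1*q + 1.31)^3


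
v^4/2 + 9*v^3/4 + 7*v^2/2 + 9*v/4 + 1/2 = (v/2 + 1/2)*(v + 1/2)*(v + 1)*(v + 2)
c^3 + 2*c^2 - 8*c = c*(c - 2)*(c + 4)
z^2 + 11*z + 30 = (z + 5)*(z + 6)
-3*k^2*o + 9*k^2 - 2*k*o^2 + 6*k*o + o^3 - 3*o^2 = (-3*k + o)*(k + o)*(o - 3)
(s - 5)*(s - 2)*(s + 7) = s^3 - 39*s + 70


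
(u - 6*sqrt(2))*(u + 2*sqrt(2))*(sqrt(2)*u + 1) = sqrt(2)*u^3 - 7*u^2 - 28*sqrt(2)*u - 24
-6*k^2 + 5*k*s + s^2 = (-k + s)*(6*k + s)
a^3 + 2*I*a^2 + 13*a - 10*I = (a - 2*I)*(a - I)*(a + 5*I)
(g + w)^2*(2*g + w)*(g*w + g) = 2*g^4*w + 2*g^4 + 5*g^3*w^2 + 5*g^3*w + 4*g^2*w^3 + 4*g^2*w^2 + g*w^4 + g*w^3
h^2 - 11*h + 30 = (h - 6)*(h - 5)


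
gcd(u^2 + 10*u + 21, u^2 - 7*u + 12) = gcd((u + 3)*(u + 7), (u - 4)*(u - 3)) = 1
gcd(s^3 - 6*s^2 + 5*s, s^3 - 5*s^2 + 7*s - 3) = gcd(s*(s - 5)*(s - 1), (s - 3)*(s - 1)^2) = s - 1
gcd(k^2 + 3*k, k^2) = k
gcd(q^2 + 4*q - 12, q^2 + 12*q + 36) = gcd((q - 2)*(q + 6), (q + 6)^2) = q + 6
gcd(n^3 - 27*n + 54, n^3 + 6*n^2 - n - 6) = n + 6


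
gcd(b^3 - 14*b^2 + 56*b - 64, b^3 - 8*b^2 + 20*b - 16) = b^2 - 6*b + 8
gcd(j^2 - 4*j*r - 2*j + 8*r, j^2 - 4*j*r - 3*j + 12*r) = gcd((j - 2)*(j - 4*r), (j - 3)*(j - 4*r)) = -j + 4*r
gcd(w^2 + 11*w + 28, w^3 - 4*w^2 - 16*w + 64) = w + 4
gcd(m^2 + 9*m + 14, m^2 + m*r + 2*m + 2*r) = m + 2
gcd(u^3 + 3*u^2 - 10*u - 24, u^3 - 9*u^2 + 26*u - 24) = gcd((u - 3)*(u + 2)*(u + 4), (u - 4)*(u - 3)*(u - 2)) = u - 3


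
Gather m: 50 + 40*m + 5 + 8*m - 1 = 48*m + 54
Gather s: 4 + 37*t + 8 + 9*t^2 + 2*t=9*t^2 + 39*t + 12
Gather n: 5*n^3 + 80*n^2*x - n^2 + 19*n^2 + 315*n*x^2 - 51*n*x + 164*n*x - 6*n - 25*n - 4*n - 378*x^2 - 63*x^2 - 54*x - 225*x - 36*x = 5*n^3 + n^2*(80*x + 18) + n*(315*x^2 + 113*x - 35) - 441*x^2 - 315*x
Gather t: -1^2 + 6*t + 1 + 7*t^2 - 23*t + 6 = 7*t^2 - 17*t + 6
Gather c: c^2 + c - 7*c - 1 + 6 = c^2 - 6*c + 5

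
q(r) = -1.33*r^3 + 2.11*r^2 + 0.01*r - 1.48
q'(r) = -3.99*r^2 + 4.22*r + 0.01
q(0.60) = -1.00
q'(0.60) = 1.11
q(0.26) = -1.36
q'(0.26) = 0.84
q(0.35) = -1.28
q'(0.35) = 1.00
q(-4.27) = 140.50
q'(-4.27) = -90.76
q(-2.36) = 27.73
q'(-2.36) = -32.17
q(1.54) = -1.32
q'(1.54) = -2.95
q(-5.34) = 261.16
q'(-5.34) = -136.30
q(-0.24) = -1.34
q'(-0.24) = -1.23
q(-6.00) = 361.70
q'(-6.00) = -168.95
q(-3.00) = 53.39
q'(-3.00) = -48.56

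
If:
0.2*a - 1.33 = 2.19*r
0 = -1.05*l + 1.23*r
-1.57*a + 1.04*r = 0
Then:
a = -0.43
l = -0.76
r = -0.65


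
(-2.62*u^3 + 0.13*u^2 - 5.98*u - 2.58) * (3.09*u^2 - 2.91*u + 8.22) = -8.0958*u^5 + 8.0259*u^4 - 40.3929*u^3 + 10.4982*u^2 - 41.6478*u - 21.2076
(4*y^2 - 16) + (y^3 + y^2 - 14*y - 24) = y^3 + 5*y^2 - 14*y - 40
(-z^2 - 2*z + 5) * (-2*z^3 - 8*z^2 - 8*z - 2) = 2*z^5 + 12*z^4 + 14*z^3 - 22*z^2 - 36*z - 10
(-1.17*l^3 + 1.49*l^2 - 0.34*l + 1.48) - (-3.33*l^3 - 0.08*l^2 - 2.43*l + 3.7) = 2.16*l^3 + 1.57*l^2 + 2.09*l - 2.22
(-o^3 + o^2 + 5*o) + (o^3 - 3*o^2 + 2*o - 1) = -2*o^2 + 7*o - 1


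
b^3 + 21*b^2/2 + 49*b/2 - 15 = (b - 1/2)*(b + 5)*(b + 6)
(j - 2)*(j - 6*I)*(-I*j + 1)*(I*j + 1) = j^4 - 2*j^3 - 6*I*j^3 + j^2 + 12*I*j^2 - 2*j - 6*I*j + 12*I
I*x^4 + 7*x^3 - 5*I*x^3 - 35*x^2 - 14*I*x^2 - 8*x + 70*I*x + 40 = (x - 5)*(x - 4*I)*(x - 2*I)*(I*x + 1)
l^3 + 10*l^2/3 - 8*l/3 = l*(l - 2/3)*(l + 4)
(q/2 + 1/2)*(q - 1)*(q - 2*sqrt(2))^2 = q^4/2 - 2*sqrt(2)*q^3 + 7*q^2/2 + 2*sqrt(2)*q - 4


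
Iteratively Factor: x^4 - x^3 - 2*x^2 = (x - 2)*(x^3 + x^2) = x*(x - 2)*(x^2 + x) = x^2*(x - 2)*(x + 1)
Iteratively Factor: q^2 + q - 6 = (q + 3)*(q - 2)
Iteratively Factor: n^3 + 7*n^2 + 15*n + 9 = (n + 1)*(n^2 + 6*n + 9) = (n + 1)*(n + 3)*(n + 3)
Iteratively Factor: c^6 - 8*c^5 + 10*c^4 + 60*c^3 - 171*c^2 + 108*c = (c - 3)*(c^5 - 5*c^4 - 5*c^3 + 45*c^2 - 36*c) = (c - 3)^2*(c^4 - 2*c^3 - 11*c^2 + 12*c) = (c - 3)^2*(c + 3)*(c^3 - 5*c^2 + 4*c) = (c - 3)^2*(c - 1)*(c + 3)*(c^2 - 4*c) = c*(c - 3)^2*(c - 1)*(c + 3)*(c - 4)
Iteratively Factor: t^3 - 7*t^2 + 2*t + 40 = (t + 2)*(t^2 - 9*t + 20) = (t - 4)*(t + 2)*(t - 5)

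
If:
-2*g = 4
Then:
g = -2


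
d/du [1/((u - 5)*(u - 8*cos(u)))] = ((5 - u)*(u - 8*cos(u)) - (u - 5)^2*(8*sin(u) + 1))/((u - 5)^3*(u - 8*cos(u))^2)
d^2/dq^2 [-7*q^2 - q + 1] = -14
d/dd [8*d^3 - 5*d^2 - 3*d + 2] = 24*d^2 - 10*d - 3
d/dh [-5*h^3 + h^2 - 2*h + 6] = -15*h^2 + 2*h - 2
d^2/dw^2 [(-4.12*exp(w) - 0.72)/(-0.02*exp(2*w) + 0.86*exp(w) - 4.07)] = (0.001648*exp(4*w) + 0.072016*exp(3*w) - 2.04936*exp(2*w) + 14.718904*exp(w) + 70.767532)*exp(w)/(8.0e-6*exp(6*w) - 0.001032*exp(5*w) + 0.04926*exp(4*w) - 1.05608*exp(3*w) + 10.02441*exp(2*w) - 42.737442*exp(w) + 67.419143)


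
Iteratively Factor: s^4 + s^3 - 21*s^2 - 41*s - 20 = (s + 1)*(s^3 - 21*s - 20) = (s - 5)*(s + 1)*(s^2 + 5*s + 4) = (s - 5)*(s + 1)^2*(s + 4)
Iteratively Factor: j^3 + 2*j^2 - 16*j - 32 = (j + 2)*(j^2 - 16) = (j + 2)*(j + 4)*(j - 4)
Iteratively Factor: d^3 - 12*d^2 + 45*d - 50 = (d - 5)*(d^2 - 7*d + 10) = (d - 5)*(d - 2)*(d - 5)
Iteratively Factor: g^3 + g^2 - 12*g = (g - 3)*(g^2 + 4*g) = g*(g - 3)*(g + 4)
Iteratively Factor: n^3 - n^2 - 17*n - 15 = (n + 1)*(n^2 - 2*n - 15) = (n + 1)*(n + 3)*(n - 5)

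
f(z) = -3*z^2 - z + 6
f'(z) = -6*z - 1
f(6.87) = -142.46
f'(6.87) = -42.22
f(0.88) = 2.80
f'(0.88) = -6.28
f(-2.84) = -15.36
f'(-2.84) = 16.04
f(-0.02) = 6.02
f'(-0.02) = -0.88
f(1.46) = -1.85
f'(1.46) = -9.76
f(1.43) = -1.56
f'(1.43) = -9.58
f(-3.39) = -25.09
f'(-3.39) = 19.34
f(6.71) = -135.78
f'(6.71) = -41.26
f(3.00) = -24.00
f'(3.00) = -19.00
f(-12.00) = -414.00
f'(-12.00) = 71.00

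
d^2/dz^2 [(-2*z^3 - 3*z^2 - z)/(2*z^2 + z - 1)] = -8/(8*z^3 - 12*z^2 + 6*z - 1)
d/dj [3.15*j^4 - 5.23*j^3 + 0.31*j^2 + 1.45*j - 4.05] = 12.6*j^3 - 15.69*j^2 + 0.62*j + 1.45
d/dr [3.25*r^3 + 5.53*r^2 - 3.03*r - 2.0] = 9.75*r^2 + 11.06*r - 3.03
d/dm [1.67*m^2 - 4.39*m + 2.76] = 3.34*m - 4.39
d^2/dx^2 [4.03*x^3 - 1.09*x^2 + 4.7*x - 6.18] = 24.18*x - 2.18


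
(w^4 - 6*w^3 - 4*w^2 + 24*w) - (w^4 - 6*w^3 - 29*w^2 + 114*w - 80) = 25*w^2 - 90*w + 80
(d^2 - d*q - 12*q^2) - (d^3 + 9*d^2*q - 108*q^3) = -d^3 - 9*d^2*q + d^2 - d*q + 108*q^3 - 12*q^2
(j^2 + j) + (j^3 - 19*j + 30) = j^3 + j^2 - 18*j + 30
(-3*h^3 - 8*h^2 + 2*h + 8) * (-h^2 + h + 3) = 3*h^5 + 5*h^4 - 19*h^3 - 30*h^2 + 14*h + 24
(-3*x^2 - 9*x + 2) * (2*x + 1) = -6*x^3 - 21*x^2 - 5*x + 2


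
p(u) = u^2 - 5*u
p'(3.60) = 2.20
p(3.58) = -5.08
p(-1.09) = 6.64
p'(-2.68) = -10.36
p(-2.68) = 20.58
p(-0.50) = 2.75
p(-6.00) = 66.00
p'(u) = 2*u - 5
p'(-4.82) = -14.64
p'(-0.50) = -6.00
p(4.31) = -2.97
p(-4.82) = 47.33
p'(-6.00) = -17.00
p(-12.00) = 204.00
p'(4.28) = 3.56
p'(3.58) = 2.16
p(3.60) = -5.04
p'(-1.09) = -7.18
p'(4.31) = 3.62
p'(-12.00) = -29.00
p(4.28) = -3.08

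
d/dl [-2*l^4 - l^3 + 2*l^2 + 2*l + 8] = -8*l^3 - 3*l^2 + 4*l + 2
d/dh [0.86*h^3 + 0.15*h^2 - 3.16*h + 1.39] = 2.58*h^2 + 0.3*h - 3.16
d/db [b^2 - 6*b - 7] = 2*b - 6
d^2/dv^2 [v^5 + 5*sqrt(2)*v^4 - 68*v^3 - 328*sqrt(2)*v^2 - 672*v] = 20*v^3 + 60*sqrt(2)*v^2 - 408*v - 656*sqrt(2)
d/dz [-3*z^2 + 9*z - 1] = 9 - 6*z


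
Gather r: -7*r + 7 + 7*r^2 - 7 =7*r^2 - 7*r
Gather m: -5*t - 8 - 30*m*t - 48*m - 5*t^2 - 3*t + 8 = m*(-30*t - 48) - 5*t^2 - 8*t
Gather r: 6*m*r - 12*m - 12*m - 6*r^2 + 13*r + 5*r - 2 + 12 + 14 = -24*m - 6*r^2 + r*(6*m + 18) + 24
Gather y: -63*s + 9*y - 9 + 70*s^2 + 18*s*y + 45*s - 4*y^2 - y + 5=70*s^2 - 18*s - 4*y^2 + y*(18*s + 8) - 4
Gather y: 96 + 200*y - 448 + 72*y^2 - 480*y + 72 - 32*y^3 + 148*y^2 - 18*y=-32*y^3 + 220*y^2 - 298*y - 280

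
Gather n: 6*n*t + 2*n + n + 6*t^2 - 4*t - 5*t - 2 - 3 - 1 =n*(6*t + 3) + 6*t^2 - 9*t - 6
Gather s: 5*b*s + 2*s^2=5*b*s + 2*s^2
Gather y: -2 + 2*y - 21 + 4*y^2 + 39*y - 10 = 4*y^2 + 41*y - 33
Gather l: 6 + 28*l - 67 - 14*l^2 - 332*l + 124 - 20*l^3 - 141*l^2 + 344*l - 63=-20*l^3 - 155*l^2 + 40*l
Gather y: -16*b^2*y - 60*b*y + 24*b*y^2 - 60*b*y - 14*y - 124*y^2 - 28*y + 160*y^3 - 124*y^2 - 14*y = 160*y^3 + y^2*(24*b - 248) + y*(-16*b^2 - 120*b - 56)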